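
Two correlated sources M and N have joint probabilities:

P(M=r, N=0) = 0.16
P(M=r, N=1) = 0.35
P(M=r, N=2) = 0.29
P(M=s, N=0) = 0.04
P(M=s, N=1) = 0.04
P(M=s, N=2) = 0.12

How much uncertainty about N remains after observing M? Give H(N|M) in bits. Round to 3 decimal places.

1.488 bits

Chain rule: H(N|M) = H(M,N) − H(M).
Marginals: p(M) = (0.8000, 0.2000), p(N) = (0.2000, 0.3900, 0.4100).
H(M,N) = 2.2096 bits; H(M) = 0.7219 bits.
H(N|M) = 2.2096 − 0.7219 = 1.488 bits.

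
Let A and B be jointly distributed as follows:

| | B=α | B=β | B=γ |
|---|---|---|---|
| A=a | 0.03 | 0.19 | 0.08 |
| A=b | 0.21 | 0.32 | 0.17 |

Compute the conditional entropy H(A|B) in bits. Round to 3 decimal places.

Chain rule: H(A|B) = H(A,B) − H(B).
Marginals: p(A) = (0.3000, 0.7000), p(B) = (0.2400, 0.5100, 0.2500).
H(A,B) = 2.3319 bits; H(B) = 1.4896 bits.
H(A|B) = 2.3319 − 1.4896 = 0.842 bits.

0.842 bits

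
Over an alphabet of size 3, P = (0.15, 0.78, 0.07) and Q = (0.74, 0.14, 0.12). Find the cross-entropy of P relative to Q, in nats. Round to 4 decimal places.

H(P,Q) = −Σ p·ln q.
  −0.15·ln(0.74) = 0.04517
  −0.78·ln(0.14) = 1.53357
  −0.07·ln(0.12) = 0.14842
H(P,Q) = 1.7272 nats.

1.7272 nats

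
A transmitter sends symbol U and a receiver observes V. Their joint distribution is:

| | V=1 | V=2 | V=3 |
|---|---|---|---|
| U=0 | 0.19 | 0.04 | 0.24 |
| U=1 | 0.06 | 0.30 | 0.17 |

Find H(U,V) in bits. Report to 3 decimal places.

H(U,V) = −Σ p(x,y)·log₂ p(x,y) over all 6 cells.
  cell (0,1): −0.19·log₂0.19 = 0.4552
  cell (0,2): −0.04·log₂0.04 = 0.1858
  cell (0,3): −0.24·log₂0.24 = 0.4941
  cell (1,1): −0.06·log₂0.06 = 0.2435
  cell (1,2): −0.30·log₂0.30 = 0.5211
  cell (1,3): −0.17·log₂0.17 = 0.4346
Sum = 2.334 bits.

2.334 bits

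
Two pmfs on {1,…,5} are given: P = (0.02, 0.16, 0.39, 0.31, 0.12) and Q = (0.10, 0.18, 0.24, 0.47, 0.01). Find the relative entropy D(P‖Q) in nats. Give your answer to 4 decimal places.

0.3075 nats

D(P‖Q) = Σ p·ln(p/q).
  0.02·ln(0.02/0.10) = -0.03219
  0.16·ln(0.16/0.18) = -0.01885
  0.39·ln(0.39/0.24) = 0.18935
  0.31·ln(0.31/0.47) = -0.12901
  0.12·ln(0.12/0.01) = 0.29819
D(P‖Q) = 0.3075 nats.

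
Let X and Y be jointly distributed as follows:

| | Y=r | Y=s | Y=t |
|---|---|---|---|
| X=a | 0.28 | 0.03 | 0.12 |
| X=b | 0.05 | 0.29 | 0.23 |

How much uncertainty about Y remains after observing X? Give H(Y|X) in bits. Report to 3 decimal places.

Chain rule: H(Y|X) = H(X,Y) − H(X).
Marginals: p(X) = (0.4300, 0.5700), p(Y) = (0.3300, 0.3200, 0.3500).
H(X,Y) = 2.2547 bits; H(X) = 0.9858 bits.
H(Y|X) = 2.2547 − 0.9858 = 1.269 bits.

1.269 bits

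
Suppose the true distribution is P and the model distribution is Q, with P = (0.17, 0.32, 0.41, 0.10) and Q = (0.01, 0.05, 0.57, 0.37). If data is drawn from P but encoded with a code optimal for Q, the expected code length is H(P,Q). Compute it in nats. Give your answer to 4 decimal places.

2.0714 nats

H(P,Q) = −Σ p·ln q.
  −0.17·ln(0.01) = 0.78288
  −0.32·ln(0.05) = 0.95863
  −0.41·ln(0.57) = 0.23047
  −0.10·ln(0.37) = 0.09943
H(P,Q) = 2.0714 nats.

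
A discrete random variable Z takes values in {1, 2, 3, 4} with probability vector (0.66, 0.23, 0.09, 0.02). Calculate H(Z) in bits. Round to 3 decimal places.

H(Z) = −Σ p·log₂ p.
  −(0.66)·log₂(0.66) = 0.3956
  −(0.23)·log₂(0.23) = 0.4877
  −(0.09)·log₂(0.09) = 0.3127
  −(0.02)·log₂(0.02) = 0.1129
Sum: 0.3956 + 0.4877 + 0.3127 + 0.1129 = 1.309 bits.

1.309 bits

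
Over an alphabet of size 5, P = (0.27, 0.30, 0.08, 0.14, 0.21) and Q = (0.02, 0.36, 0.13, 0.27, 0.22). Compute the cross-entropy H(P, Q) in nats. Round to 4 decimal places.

H(P,Q) = −Σ p·ln q.
  −0.27·ln(0.02) = 1.05625
  −0.30·ln(0.36) = 0.30650
  −0.08·ln(0.13) = 0.16322
  −0.14·ln(0.27) = 0.18331
  −0.21·ln(0.22) = 0.31797
H(P,Q) = 2.0272 nats.

2.0272 nats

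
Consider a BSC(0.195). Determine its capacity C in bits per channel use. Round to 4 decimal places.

Binary symmetric channel: C = 1 − h₂(ε) where h₂ is the binary entropy function.
h₂(0.195) = −0.195·log₂0.195 − 0.805·log₂0.805 = 0.7118.
C = 1 − 0.7118 = 0.2882 bits per channel use.

0.2882 bits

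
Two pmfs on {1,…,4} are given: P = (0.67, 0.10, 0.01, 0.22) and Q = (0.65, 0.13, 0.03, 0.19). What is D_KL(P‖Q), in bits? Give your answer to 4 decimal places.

D(P‖Q) = Σ p·log₂(p/q).
  0.67·log₂(0.67/0.65) = 0.02929
  0.10·log₂(0.10/0.13) = -0.03785
  0.01·log₂(0.01/0.03) = -0.01585
  0.22·log₂(0.22/0.19) = 0.04653
D(P‖Q) = 0.0221 bits.

0.0221 bits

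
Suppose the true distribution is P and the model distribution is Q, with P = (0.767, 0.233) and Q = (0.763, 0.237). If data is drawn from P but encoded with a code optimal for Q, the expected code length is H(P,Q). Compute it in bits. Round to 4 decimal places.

H(P,Q) = −Σ p·log₂ q.
  −0.767·log₂(0.763) = 0.29932
  −0.233·log₂(0.237) = 0.48395
H(P,Q) = 0.7833 bits.

0.7833 bits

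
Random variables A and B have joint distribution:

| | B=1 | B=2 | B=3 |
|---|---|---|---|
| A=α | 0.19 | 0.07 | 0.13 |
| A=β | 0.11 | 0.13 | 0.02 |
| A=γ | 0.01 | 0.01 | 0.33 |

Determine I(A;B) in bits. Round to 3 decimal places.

0.457 bits

Marginals: p(A) = (0.3900, 0.2600, 0.3500), p(B) = (0.3100, 0.2100, 0.4800).
I(A;B) = Σ p(x,y)·log₂[p(x,y)/(p(x)p(y))].
  (α,1): 0.19·log₂(1.5715) = 0.1239
  (α,2): 0.07·log₂(0.8547) = -0.0159
  (α,3): 0.13·log₂(0.6944) = -0.0684
  (β,1): 0.11·log₂(1.3648) = 0.0494
  (β,2): 0.13·log₂(2.3810) = 0.1627
  (β,3): 0.02·log₂(0.1603) = -0.0528
  (γ,1): 0.01·log₂(0.0922) = -0.0344
  (γ,2): 0.01·log₂(0.1361) = -0.0288
  (γ,3): 0.33·log₂(1.9643) = 0.3214
Sum = 0.457 bits.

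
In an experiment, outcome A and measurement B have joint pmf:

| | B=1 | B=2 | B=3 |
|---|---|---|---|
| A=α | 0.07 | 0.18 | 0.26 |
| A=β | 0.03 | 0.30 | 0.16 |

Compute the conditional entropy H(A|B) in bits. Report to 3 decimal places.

Chain rule: H(A|B) = H(A,B) − H(B).
Marginals: p(A) = (0.5100, 0.4900), p(B) = (0.1000, 0.4800, 0.4200).
H(A,B) = 2.3150 bits; H(B) = 1.3661 bits.
H(A|B) = 2.3150 − 1.3661 = 0.949 bits.

0.949 bits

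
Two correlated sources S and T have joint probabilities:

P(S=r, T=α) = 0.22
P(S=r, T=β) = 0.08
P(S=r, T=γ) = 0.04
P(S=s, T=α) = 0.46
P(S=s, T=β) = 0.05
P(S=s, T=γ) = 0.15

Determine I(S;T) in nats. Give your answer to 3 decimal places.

0.029 nats

Marginals: p(S) = (0.3400, 0.6600), p(T) = (0.6800, 0.1300, 0.1900).
I(S;T) = Σ p(x,y)·ln[p(x,y)/(p(x)p(y))].
  (r,α): 0.22·ln(0.9516) = -0.0109
  (r,β): 0.08·ln(1.8100) = 0.0475
  (r,γ): 0.04·ln(0.6192) = -0.0192
  (s,α): 0.46·ln(1.0250) = 0.0113
  (s,β): 0.05·ln(0.5828) = -0.0270
  (s,γ): 0.15·ln(1.1962) = 0.0269
Sum = 0.029 nats.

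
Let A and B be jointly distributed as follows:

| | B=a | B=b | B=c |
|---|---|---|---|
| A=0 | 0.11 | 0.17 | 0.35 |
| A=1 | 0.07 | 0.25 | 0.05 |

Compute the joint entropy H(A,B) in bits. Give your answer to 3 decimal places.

H(A,B) = −Σ p(x,y)·log₂ p(x,y) over all 6 cells.
  cell (0,a): −0.11·log₂0.11 = 0.3503
  cell (0,b): −0.17·log₂0.17 = 0.4346
  cell (0,c): −0.35·log₂0.35 = 0.5301
  cell (1,a): −0.07·log₂0.07 = 0.2686
  cell (1,b): −0.25·log₂0.25 = 0.5000
  cell (1,c): −0.05·log₂0.05 = 0.2161
Sum = 2.300 bits.

2.300 bits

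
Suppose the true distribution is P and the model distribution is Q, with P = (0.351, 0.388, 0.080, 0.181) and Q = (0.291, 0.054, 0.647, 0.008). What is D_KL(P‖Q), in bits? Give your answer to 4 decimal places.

D(P‖Q) = Σ p·log₂(p/q).
  0.351·log₂(0.351/0.291) = 0.09493
  0.388·log₂(0.388/0.054) = 1.10387
  0.080·log₂(0.080/0.647) = -0.24126
  0.181·log₂(0.181/0.008) = 0.81447
D(P‖Q) = 1.7720 bits.

1.7720 bits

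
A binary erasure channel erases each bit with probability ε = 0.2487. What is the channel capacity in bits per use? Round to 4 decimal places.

Binary erasure channel: capacity C = 1 − ε.
C = 1 − 0.2487 = 0.7513 bits per channel use.

0.7513 bits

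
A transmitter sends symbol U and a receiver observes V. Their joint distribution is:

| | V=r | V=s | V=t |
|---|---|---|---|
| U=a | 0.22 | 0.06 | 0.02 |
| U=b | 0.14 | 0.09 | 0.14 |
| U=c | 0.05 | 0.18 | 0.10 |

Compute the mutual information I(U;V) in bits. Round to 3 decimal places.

0.203 bits

Marginals: p(U) = (0.3000, 0.3700, 0.3300), p(V) = (0.4100, 0.3300, 0.2600).
I(U;V) = Σ p(x,y)·log₂[p(x,y)/(p(x)p(y))].
  (a,r): 0.22·log₂(1.7886) = 0.1845
  (a,s): 0.06·log₂(0.6061) = -0.0433
  (a,t): 0.02·log₂(0.2564) = -0.0393
  (b,r): 0.14·log₂(0.9229) = -0.0162
  (b,s): 0.09·log₂(0.7371) = -0.0396
  (b,t): 0.14·log₂(1.4553) = 0.0758
  (c,r): 0.05·log₂(0.3695) = -0.0718
  (c,s): 0.18·log₂(1.6529) = 0.1305
  (c,t): 0.10·log₂(1.1655) = 0.0221
Sum = 0.203 bits.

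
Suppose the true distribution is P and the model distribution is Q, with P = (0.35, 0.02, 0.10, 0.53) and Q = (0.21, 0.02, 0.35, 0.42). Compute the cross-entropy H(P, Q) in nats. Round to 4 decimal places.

H(P,Q) = −Σ p·ln q.
  −0.35·ln(0.21) = 0.54623
  −0.02·ln(0.02) = 0.07824
  −0.10·ln(0.35) = 0.10498
  −0.53·ln(0.42) = 0.45978
H(P,Q) = 1.1892 nats.

1.1892 nats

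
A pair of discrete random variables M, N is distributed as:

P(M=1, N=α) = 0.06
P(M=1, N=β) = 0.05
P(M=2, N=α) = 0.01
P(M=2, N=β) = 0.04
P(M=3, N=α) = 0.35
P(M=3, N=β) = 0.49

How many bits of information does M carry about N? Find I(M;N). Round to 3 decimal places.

Marginals: p(M) = (0.1100, 0.0500, 0.8400), p(N) = (0.4200, 0.5800).
I(M;N) = H(M) + H(N) − H(M,N).
H(M) = 0.7777, H(N) = 0.9815, H(M,N) = 1.7462.
I(M;N) = 0.7777 + 0.9815 − 1.7462 = 0.013 bits.

0.013 bits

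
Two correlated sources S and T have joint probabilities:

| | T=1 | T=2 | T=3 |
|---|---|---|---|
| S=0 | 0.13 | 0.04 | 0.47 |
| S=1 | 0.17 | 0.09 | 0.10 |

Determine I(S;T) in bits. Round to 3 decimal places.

0.149 bits

Marginals: p(S) = (0.6400, 0.3600), p(T) = (0.3000, 0.1300, 0.5700).
I(S;T) = H(S) + H(T) − H(S,T).
H(S) = 0.9427, H(T) = 1.3660, H(S,T) = 2.1598.
I(S;T) = 0.9427 + 1.3660 − 2.1598 = 0.149 bits.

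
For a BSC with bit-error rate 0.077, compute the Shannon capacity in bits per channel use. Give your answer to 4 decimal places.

Binary symmetric channel: C = 1 − h₂(ε) where h₂ is the binary entropy function.
h₂(0.077) = −0.077·log₂0.077 − 0.923·log₂0.923 = 0.3915.
C = 1 − 0.3915 = 0.6085 bits per channel use.

0.6085 bits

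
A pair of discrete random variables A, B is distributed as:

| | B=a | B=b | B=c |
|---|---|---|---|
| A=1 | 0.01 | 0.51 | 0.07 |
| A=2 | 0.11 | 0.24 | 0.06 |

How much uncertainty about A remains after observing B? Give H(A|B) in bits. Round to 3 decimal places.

Chain rule: H(A|B) = H(A,B) − H(B).
Marginals: p(A) = (0.5900, 0.4100), p(B) = (0.1200, 0.7500, 0.1300).
H(A,B) = 1.9184 bits; H(B) = 1.0610 bits.
H(A|B) = 1.9184 − 1.0610 = 0.857 bits.

0.857 bits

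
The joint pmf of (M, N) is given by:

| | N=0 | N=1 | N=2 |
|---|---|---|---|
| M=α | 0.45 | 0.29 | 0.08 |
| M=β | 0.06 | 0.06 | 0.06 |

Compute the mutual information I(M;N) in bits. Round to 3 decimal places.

Marginals: p(M) = (0.8200, 0.1800), p(N) = (0.5100, 0.3500, 0.1400).
I(M;N) = H(M) + H(N) − H(M,N).
H(M) = 0.6801, H(N) = 1.4226, H(M,N) = 2.0584.
I(M;N) = 0.6801 + 1.4226 − 2.0584 = 0.044 bits.

0.044 bits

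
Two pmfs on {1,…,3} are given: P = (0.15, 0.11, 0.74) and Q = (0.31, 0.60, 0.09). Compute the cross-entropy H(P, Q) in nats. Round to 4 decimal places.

2.0137 nats

H(P,Q) = −Σ p·ln q.
  −0.15·ln(0.31) = 0.17568
  −0.11·ln(0.60) = 0.05619
  −0.74·ln(0.09) = 1.78188
H(P,Q) = 2.0137 nats.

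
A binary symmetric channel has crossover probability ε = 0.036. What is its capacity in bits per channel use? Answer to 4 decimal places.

Binary symmetric channel: C = 1 − h₂(ε) where h₂ is the binary entropy function.
h₂(0.036) = −0.036·log₂0.036 − 0.964·log₂0.964 = 0.2236.
C = 1 − 0.2236 = 0.7764 bits per channel use.

0.7764 bits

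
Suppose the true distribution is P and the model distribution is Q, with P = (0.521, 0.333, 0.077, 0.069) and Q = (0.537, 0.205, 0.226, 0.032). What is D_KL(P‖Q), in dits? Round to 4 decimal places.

0.0503 dits

D(P‖Q) = Σ p·log₁₀(p/q).
  0.521·log₁₀(0.521/0.537) = -0.00684
  0.333·log₁₀(0.333/0.205) = 0.07016
  0.077·log₁₀(0.077/0.226) = -0.03601
  0.069·log₁₀(0.069/0.032) = 0.02303
D(P‖Q) = 0.0503 dits.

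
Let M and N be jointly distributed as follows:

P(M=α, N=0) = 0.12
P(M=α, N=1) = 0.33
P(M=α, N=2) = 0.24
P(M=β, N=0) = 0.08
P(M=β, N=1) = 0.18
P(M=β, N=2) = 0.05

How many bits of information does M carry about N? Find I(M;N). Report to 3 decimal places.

0.029 bits

Marginals: p(M) = (0.6900, 0.3100), p(N) = (0.2000, 0.5100, 0.2900).
I(M;N) = H(M) + H(N) − H(M,N).
H(M) = 0.8932, H(N) = 1.4777, H(M,N) = 2.3419.
I(M;N) = 0.8932 + 1.4777 − 2.3419 = 0.029 bits.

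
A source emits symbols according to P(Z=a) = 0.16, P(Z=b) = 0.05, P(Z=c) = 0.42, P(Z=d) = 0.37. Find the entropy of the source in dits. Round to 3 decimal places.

0.510 dits

H(Z) = −Σ p·log₁₀ p.
  −(0.16)·log₁₀(0.16) = 0.1273
  −(0.05)·log₁₀(0.05) = 0.0651
  −(0.42)·log₁₀(0.42) = 0.1582
  −(0.37)·log₁₀(0.37) = 0.1598
Sum: 0.1273 + 0.0651 + 0.1582 + 0.1598 = 0.510 dits.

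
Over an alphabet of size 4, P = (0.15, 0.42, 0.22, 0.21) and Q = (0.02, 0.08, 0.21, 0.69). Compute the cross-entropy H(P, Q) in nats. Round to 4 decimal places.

2.0689 nats

H(P,Q) = −Σ p·ln q.
  −0.15·ln(0.02) = 0.58680
  −0.42·ln(0.08) = 1.06081
  −0.22·ln(0.21) = 0.34334
  −0.21·ln(0.69) = 0.07792
H(P,Q) = 2.0689 nats.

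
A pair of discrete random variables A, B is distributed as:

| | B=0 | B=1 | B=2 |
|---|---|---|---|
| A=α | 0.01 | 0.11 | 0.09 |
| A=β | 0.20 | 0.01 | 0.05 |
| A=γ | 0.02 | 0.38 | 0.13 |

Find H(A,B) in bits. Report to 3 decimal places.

2.502 bits

H(A,B) = −Σ p(x,y)·log₂ p(x,y) over all 9 cells.
  cell (α,0): −0.01·log₂0.01 = 0.0664
  cell (α,1): −0.11·log₂0.11 = 0.3503
  cell (α,2): −0.09·log₂0.09 = 0.3127
  cell (β,0): −0.20·log₂0.20 = 0.4644
  cell (β,1): −0.01·log₂0.01 = 0.0664
  cell (β,2): −0.05·log₂0.05 = 0.2161
  cell (γ,0): −0.02·log₂0.02 = 0.1129
  cell (γ,1): −0.38·log₂0.38 = 0.5305
  cell (γ,2): −0.13·log₂0.13 = 0.3826
Sum = 2.502 bits.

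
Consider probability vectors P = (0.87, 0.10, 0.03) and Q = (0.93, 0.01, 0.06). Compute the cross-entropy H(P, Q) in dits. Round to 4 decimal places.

0.2641 dits

H(P,Q) = −Σ p·log₁₀ q.
  −0.87·log₁₀(0.93) = 0.02742
  −0.10·log₁₀(0.01) = 0.20000
  −0.03·log₁₀(0.06) = 0.03666
H(P,Q) = 0.2641 dits.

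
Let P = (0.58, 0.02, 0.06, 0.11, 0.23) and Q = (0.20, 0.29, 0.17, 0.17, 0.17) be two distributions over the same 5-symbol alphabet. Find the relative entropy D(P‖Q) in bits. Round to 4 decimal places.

0.7548 bits

D(P‖Q) = Σ p·log₂(p/q).
  0.58·log₂(0.58/0.20) = 0.89091
  0.02·log₂(0.02/0.29) = -0.07716
  0.06·log₂(0.06/0.17) = -0.09015
  0.11·log₂(0.11/0.17) = -0.06908
  0.23·log₂(0.23/0.17) = 0.10030
D(P‖Q) = 0.7548 bits.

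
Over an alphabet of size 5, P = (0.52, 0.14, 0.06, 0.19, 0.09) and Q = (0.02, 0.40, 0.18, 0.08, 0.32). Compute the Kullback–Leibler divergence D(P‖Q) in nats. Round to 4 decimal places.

1.5315 nats

D(P‖Q) = Σ p·ln(p/q).
  0.52·ln(0.52/0.02) = 1.69421
  0.14·ln(0.14/0.40) = -0.14698
  0.06·ln(0.06/0.18) = -0.06592
  0.19·ln(0.19/0.08) = 0.16435
  0.09·ln(0.09/0.32) = -0.11417
D(P‖Q) = 1.5315 nats.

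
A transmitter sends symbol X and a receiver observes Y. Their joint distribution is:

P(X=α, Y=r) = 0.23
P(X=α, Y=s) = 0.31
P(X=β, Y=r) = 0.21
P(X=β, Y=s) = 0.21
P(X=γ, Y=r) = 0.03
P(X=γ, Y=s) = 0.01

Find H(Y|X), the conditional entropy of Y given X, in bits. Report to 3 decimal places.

0.984 bits

Chain rule: H(Y|X) = H(X,Y) − H(X).
Marginals: p(X) = (0.5400, 0.4200, 0.0400), p(Y) = (0.4700, 0.5300).
H(X,Y) = 2.1753 bits; H(X) = 1.1914 bits.
H(Y|X) = 2.1753 − 1.1914 = 0.984 bits.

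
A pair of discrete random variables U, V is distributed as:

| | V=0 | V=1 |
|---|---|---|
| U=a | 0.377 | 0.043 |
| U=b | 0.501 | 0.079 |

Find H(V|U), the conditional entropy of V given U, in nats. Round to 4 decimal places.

0.3696 nats

Chain rule: H(V|U) = H(U,V) − H(U).
Marginals: p(U) = (0.4200, 0.5800), p(V) = (0.8780, 0.1220).
H(U,V) = 1.0499 nats; H(U) = 0.6803 nats.
H(V|U) = 1.0499 − 0.6803 = 0.3696 nats.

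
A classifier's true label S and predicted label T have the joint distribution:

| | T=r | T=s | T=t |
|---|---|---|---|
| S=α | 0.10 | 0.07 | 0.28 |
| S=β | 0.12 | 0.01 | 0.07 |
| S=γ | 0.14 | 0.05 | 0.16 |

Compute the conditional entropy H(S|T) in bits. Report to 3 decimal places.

Marginals: p(S) = (0.4500, 0.2000, 0.3500), p(T) = (0.3600, 0.1300, 0.5100).
H(S|T) = Σ p(T) · H(S|T=·).
  T=r: p=0.3600, H(S|T=r) = 1.5715
  T=s: p=0.1300, H(S|T=s) = 1.2957
  T=t: p=0.5100, H(S|T=t) = 1.3929
Weighted sum = 1.445 bits.

1.445 bits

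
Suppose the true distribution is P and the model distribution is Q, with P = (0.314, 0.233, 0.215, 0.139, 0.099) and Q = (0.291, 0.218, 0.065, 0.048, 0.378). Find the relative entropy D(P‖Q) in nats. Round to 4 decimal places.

0.3117 nats

D(P‖Q) = Σ p·ln(p/q).
  0.314·ln(0.314/0.291) = 0.02389
  0.233·ln(0.233/0.218) = 0.01550
  0.215·ln(0.215/0.065) = 0.25719
  0.139·ln(0.139/0.048) = 0.14779
  0.099·ln(0.099/0.378) = -0.13264
D(P‖Q) = 0.3117 nats.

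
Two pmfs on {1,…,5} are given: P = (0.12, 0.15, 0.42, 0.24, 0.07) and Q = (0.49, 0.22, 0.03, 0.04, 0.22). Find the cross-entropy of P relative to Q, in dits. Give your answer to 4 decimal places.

H(P,Q) = −Σ p·log₁₀ q.
  −0.12·log₁₀(0.49) = 0.03718
  −0.15·log₁₀(0.22) = 0.09864
  −0.42·log₁₀(0.03) = 0.63961
  −0.24·log₁₀(0.04) = 0.33551
  −0.07·log₁₀(0.22) = 0.04603
H(P,Q) = 1.1570 dits.

1.1570 dits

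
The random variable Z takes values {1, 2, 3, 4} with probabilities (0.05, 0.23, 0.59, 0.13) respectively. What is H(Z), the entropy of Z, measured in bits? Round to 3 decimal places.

1.536 bits

H(Z) = −Σ p·log₂ p.
  −(0.05)·log₂(0.05) = 0.2161
  −(0.23)·log₂(0.23) = 0.4877
  −(0.59)·log₂(0.59) = 0.4491
  −(0.13)·log₂(0.13) = 0.3826
Sum: 0.2161 + 0.4877 + 0.4491 + 0.3826 = 1.536 bits.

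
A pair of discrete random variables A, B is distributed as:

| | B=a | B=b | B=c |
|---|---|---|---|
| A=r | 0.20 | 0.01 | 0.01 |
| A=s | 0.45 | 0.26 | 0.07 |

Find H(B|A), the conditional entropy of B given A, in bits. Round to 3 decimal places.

Marginals: p(A) = (0.2200, 0.7800), p(B) = (0.6500, 0.2700, 0.0800).
H(B|A) = Σ p(A) · H(B|A=·).
  A=r: p=0.2200, H(B|A=r) = 0.5304
  A=s: p=0.7800, H(B|A=s) = 1.2983
Weighted sum = 1.129 bits.

1.129 bits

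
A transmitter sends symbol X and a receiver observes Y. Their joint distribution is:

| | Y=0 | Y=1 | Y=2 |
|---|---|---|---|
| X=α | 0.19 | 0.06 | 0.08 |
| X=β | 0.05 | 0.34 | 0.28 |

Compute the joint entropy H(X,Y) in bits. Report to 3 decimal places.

2.250 bits

H(X,Y) = −Σ p(x,y)·log₂ p(x,y) over all 6 cells.
  cell (α,0): −0.19·log₂0.19 = 0.4552
  cell (α,1): −0.06·log₂0.06 = 0.2435
  cell (α,2): −0.08·log₂0.08 = 0.2915
  cell (β,0): −0.05·log₂0.05 = 0.2161
  cell (β,1): −0.34·log₂0.34 = 0.5292
  cell (β,2): −0.28·log₂0.28 = 0.5142
Sum = 2.250 bits.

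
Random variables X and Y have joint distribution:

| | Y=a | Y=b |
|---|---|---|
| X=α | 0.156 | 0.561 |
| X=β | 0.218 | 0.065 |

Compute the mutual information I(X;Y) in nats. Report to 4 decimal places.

Marginals: p(X) = (0.7170, 0.2830), p(Y) = (0.3740, 0.6260).
I(X;Y) = Σ p(x,y)·ln[p(x,y)/(p(x)p(y))].
  (α,a): 0.156·ln(0.5817) = -0.08451
  (α,b): 0.561·ln(1.2499) = 0.12513
  (β,a): 0.218·ln(2.0597) = 0.15752
  (β,b): 0.065·ln(0.3669) = -0.06517
Sum = 0.1330 nats.

0.1330 nats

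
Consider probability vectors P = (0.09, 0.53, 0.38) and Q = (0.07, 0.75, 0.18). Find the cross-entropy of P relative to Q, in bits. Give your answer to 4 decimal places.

1.5053 bits

H(P,Q) = −Σ p·log₂ q.
  −0.09·log₂(0.07) = 0.34529
  −0.53·log₂(0.75) = 0.21997
  −0.38·log₂(0.18) = 0.94009
H(P,Q) = 1.5053 bits.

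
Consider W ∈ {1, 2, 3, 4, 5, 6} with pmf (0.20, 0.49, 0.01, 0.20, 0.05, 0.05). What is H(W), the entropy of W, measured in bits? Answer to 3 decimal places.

H(W) = −Σ p·log₂ p.
  −(0.20)·log₂(0.20) = 0.4644
  −(0.49)·log₂(0.49) = 0.5043
  −(0.01)·log₂(0.01) = 0.0664
  −(0.20)·log₂(0.20) = 0.4644
  −(0.05)·log₂(0.05) = 0.2161
  −(0.05)·log₂(0.05) = 0.2161
Sum: 0.4644 + 0.5043 + 0.0664 + 0.4644 + 0.2161 + 0.2161 = 1.932 bits.

1.932 bits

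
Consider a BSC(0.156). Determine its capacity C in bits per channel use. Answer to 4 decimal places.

0.3753 bits

Binary symmetric channel: C = 1 − h₂(ε) where h₂ is the binary entropy function.
h₂(0.156) = −0.156·log₂0.156 − 0.844·log₂0.844 = 0.6247.
C = 1 − 0.6247 = 0.3753 bits per channel use.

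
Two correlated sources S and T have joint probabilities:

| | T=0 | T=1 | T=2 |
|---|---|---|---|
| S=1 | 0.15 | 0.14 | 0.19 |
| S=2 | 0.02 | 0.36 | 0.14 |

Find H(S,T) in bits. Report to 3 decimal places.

H(S,T) = −Σ p(x,y)·log₂ p(x,y) over all 6 cells.
  cell (1,0): −0.15·log₂0.15 = 0.4105
  cell (1,1): −0.14·log₂0.14 = 0.3971
  cell (1,2): −0.19·log₂0.19 = 0.4552
  cell (2,0): −0.02·log₂0.02 = 0.1129
  cell (2,1): −0.36·log₂0.36 = 0.5306
  cell (2,2): −0.14·log₂0.14 = 0.3971
Sum = 2.303 bits.

2.303 bits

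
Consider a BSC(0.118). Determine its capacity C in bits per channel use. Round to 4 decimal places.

0.4764 bits

Binary symmetric channel: C = 1 − h₂(ε) where h₂ is the binary entropy function.
h₂(0.118) = −0.118·log₂0.118 − 0.882·log₂0.882 = 0.5236.
C = 1 − 0.5236 = 0.4764 bits per channel use.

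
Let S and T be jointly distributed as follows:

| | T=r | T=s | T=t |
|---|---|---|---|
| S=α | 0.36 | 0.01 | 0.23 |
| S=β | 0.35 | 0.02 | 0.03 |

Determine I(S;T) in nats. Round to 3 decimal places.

Marginals: p(S) = (0.6000, 0.4000), p(T) = (0.7100, 0.0300, 0.2600).
I(S;T) = H(S) + H(T) − H(S,T).
H(S) = 0.6730, H(T) = 0.6986, H(S,T) = 1.3027.
I(S;T) = 0.6730 + 0.6986 − 1.3027 = 0.069 nats.

0.069 nats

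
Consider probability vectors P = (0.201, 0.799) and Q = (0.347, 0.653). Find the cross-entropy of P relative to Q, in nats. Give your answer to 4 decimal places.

0.5533 nats

H(P,Q) = −Σ p·ln q.
  −0.201·ln(0.347) = 0.21274
  −0.799·ln(0.653) = 0.34052
H(P,Q) = 0.5533 nats.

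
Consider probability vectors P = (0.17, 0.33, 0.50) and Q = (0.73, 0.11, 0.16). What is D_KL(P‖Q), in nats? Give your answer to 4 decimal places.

0.6845 nats

D(P‖Q) = Σ p·ln(p/q).
  0.17·ln(0.17/0.73) = -0.24773
  0.33·ln(0.33/0.11) = 0.36254
  0.50·ln(0.50/0.16) = 0.56972
D(P‖Q) = 0.6845 nats.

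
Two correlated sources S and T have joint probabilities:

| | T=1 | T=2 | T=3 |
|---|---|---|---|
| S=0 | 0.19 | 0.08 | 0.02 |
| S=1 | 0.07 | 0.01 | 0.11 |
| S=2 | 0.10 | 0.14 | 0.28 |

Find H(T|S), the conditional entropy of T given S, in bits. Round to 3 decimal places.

1.325 bits

Chain rule: H(T|S) = H(S,T) − H(S).
Marginals: p(S) = (0.2900, 0.1900, 0.5200), p(T) = (0.3600, 0.2300, 0.4100).
H(S,T) = 2.7884 bits; H(S) = 1.4637 bits.
H(T|S) = 2.7884 − 1.4637 = 1.325 bits.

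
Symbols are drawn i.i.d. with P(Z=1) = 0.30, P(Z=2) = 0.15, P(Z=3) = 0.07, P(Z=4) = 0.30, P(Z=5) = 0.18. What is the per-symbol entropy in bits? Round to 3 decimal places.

H(Z) = −Σ p·log₂ p.
  −(0.30)·log₂(0.30) = 0.5211
  −(0.15)·log₂(0.15) = 0.4105
  −(0.07)·log₂(0.07) = 0.2686
  −(0.30)·log₂(0.30) = 0.5211
  −(0.18)·log₂(0.18) = 0.4453
Sum: 0.5211 + 0.4105 + 0.2686 + 0.5211 + 0.4453 = 2.167 bits.

2.167 bits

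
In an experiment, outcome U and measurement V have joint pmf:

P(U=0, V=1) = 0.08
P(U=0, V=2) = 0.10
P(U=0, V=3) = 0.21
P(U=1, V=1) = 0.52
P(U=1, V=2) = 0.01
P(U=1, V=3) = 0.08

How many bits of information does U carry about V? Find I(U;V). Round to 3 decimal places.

0.330 bits

Marginals: p(U) = (0.3900, 0.6100), p(V) = (0.6000, 0.1100, 0.2900).
I(U;V) = Σ p(x,y)·log₂[p(x,y)/(p(x)p(y))].
  (0,1): 0.08·log₂(0.3419) = -0.1239
  (0,2): 0.10·log₂(2.3310) = 0.1221
  (0,3): 0.21·log₂(1.8568) = 0.1875
  (1,1): 0.52·log₂(1.4208) = 0.2635
  (1,2): 0.01·log₂(0.1490) = -0.0275
  (1,3): 0.08·log₂(0.4522) = -0.0916
Sum = 0.330 bits.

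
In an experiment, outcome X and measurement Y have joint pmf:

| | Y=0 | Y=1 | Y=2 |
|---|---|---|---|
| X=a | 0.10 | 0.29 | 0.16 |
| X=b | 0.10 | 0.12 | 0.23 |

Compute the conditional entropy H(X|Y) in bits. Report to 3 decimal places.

0.938 bits

Chain rule: H(X|Y) = H(X,Y) − H(Y).
Marginals: p(X) = (0.5500, 0.4500), p(Y) = (0.2000, 0.4100, 0.3900).
H(X,Y) = 2.4600 bits; H(Y) = 1.5216 bits.
H(X|Y) = 2.4600 − 1.5216 = 0.938 bits.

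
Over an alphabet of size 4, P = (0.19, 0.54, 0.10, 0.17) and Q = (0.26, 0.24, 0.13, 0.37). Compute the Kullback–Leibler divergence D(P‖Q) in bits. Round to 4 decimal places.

D(P‖Q) = Σ p·log₂(p/q).
  0.19·log₂(0.19/0.26) = -0.08598
  0.54·log₂(0.54/0.24) = 0.63176
  0.10·log₂(0.10/0.13) = -0.03785
  0.17·log₂(0.17/0.37) = -0.19074
D(P‖Q) = 0.3172 bits.

0.3172 bits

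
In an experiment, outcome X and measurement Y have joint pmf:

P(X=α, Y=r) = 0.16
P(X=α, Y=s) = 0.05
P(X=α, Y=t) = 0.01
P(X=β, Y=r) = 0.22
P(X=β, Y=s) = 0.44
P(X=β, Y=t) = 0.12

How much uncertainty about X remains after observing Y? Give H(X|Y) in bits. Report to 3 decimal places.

0.657 bits

Chain rule: H(X|Y) = H(X,Y) − H(Y).
Marginals: p(X) = (0.2200, 0.7800), p(Y) = (0.3800, 0.4900, 0.1300).
H(X,Y) = 2.0743 bits; H(Y) = 1.4174 bits.
H(X|Y) = 2.0743 − 1.4174 = 0.657 bits.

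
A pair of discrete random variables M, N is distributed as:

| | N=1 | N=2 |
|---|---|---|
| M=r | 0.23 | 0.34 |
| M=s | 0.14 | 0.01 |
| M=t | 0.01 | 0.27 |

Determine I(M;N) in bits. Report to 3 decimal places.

0.288 bits

Marginals: p(M) = (0.5700, 0.1500, 0.2800), p(N) = (0.3800, 0.6200).
I(M;N) = Σ p(x,y)·log₂[p(x,y)/(p(x)p(y))].
  (r,1): 0.23·log₂(1.0619) = 0.0199
  (r,2): 0.34·log₂(0.9621) = -0.0190
  (s,1): 0.14·log₂(2.4561) = 0.1815
  (s,2): 0.01·log₂(0.1075) = -0.0322
  (t,1): 0.01·log₂(0.0940) = -0.0341
  (t,2): 0.27·log₂(1.5553) = 0.1720
Sum = 0.288 bits.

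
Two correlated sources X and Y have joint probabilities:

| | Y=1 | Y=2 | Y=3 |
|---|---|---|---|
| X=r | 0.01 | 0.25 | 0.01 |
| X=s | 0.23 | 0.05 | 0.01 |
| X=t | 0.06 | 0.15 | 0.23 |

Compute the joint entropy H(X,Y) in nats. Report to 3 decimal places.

1.764 nats

H(X,Y) = −Σ p(x,y)·ln p(x,y) over all 9 cells.
  cell (r,1): −0.01·ln0.01 = 0.0461
  cell (r,2): −0.25·ln0.25 = 0.3466
  cell (r,3): −0.01·ln0.01 = 0.0461
  cell (s,1): −0.23·ln0.23 = 0.3380
  cell (s,2): −0.05·ln0.05 = 0.1498
  cell (s,3): −0.01·ln0.01 = 0.0461
  cell (t,1): −0.06·ln0.06 = 0.1688
  cell (t,2): −0.15·ln0.15 = 0.2846
  cell (t,3): −0.23·ln0.23 = 0.3380
Sum = 1.764 nats.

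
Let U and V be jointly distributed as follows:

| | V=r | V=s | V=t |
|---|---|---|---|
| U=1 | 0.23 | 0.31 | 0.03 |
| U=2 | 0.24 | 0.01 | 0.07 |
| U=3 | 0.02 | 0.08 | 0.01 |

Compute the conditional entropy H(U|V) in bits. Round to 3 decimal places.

1.080 bits

Marginals: p(U) = (0.5700, 0.3200, 0.1100), p(V) = (0.4900, 0.4000, 0.1100).
H(U|V) = Σ p(V) · H(U|V=·).
  V=r: p=0.4900, H(U|V=r) = 1.2049
  V=s: p=0.4000, H(U|V=s) = 0.8824
  V=t: p=0.1100, H(U|V=t) = 1.2407
Weighted sum = 1.080 bits.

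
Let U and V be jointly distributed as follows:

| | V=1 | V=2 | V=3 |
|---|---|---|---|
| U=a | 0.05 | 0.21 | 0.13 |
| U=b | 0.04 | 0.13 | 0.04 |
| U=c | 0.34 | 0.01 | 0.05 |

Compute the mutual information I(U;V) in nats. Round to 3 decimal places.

0.297 nats

Marginals: p(U) = (0.3900, 0.2100, 0.4000), p(V) = (0.4300, 0.3500, 0.2200).
I(U;V) = H(U) + H(V) − H(U,V).
H(U) = 1.0615, H(V) = 1.0635, H(U,V) = 1.8281.
I(U;V) = 1.0615 + 1.0635 − 1.8281 = 0.297 nats.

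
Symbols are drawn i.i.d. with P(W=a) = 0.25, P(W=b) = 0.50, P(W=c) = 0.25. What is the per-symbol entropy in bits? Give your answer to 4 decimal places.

H(W) = −Σ p·log₂ p.
  −(0.25)·log₂(0.25) = 0.50000
  −(0.50)·log₂(0.50) = 0.50000
  −(0.25)·log₂(0.25) = 0.50000
Sum: 0.50000 + 0.50000 + 0.50000 = 1.5000 bits.

1.5000 bits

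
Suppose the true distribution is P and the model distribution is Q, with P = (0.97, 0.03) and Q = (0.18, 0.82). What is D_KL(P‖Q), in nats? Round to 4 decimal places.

1.5346 nats

D(P‖Q) = Σ p·ln(p/q).
  0.97·ln(0.97/0.18) = 1.63381
  0.03·ln(0.03/0.82) = -0.09924
D(P‖Q) = 1.5346 nats.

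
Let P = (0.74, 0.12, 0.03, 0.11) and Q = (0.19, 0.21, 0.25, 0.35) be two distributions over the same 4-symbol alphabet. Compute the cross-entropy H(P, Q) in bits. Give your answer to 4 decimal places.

H(P,Q) = −Σ p·log₂ q.
  −0.74·log₂(0.19) = 1.77299
  −0.12·log₂(0.21) = 0.27018
  −0.03·log₂(0.25) = 0.06000
  −0.11·log₂(0.35) = 0.16660
H(P,Q) = 2.2698 bits.

2.2698 bits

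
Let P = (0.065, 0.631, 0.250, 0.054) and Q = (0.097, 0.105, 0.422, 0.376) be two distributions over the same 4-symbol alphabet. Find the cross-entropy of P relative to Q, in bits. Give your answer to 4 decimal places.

2.6579 bits

H(P,Q) = −Σ p·log₂ q.
  −0.065·log₂(0.097) = 0.21878
  −0.631·log₂(0.105) = 2.05172
  −0.250·log₂(0.422) = 0.31117
  −0.054·log₂(0.376) = 0.07620
H(P,Q) = 2.6579 bits.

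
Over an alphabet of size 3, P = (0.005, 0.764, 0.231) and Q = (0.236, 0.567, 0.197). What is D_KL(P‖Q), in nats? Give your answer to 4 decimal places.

0.2453 nats

D(P‖Q) = Σ p·ln(p/q).
  0.005·ln(0.005/0.236) = -0.01927
  0.764·ln(0.764/0.567) = 0.22783
  0.231·ln(0.231/0.197) = 0.03678
D(P‖Q) = 0.2453 nats.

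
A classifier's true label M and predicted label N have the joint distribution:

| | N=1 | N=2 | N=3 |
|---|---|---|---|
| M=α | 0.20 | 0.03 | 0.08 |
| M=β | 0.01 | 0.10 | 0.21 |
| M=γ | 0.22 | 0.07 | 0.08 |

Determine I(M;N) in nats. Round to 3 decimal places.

Marginals: p(M) = (0.3100, 0.3200, 0.3700), p(N) = (0.4300, 0.2000, 0.3700).
I(M;N) = H(M) + H(N) − H(M,N).
H(M) = 1.0956, H(N) = 1.0527, H(M,N) = 1.9545.
I(M;N) = 1.0956 + 1.0527 − 1.9545 = 0.194 nats.

0.194 nats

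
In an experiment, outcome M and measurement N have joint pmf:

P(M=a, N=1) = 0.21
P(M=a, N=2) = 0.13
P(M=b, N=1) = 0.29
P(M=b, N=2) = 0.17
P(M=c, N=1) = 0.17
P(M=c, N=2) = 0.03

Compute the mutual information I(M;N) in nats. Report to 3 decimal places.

0.020 nats

Marginals: p(M) = (0.3400, 0.4600, 0.2000), p(N) = (0.6700, 0.3300).
I(M;N) = Σ p(x,y)·ln[p(x,y)/(p(x)p(y))].
  (a,1): 0.21·ln(0.9219) = -0.0171
  (a,2): 0.13·ln(1.1586) = 0.0191
  (b,1): 0.29·ln(0.9409) = -0.0177
  (b,2): 0.17·ln(1.1199) = 0.0192
  (c,1): 0.17·ln(1.2687) = 0.0405
  (c,2): 0.03·ln(0.4545) = -0.0237
Sum = 0.020 nats.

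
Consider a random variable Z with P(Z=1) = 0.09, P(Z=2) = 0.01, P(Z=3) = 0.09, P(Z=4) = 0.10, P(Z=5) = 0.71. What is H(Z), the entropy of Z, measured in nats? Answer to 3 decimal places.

H(Z) = −Σ p·ln p.
  −(0.09)·ln(0.09) = 0.2167
  −(0.01)·ln(0.01) = 0.0461
  −(0.09)·ln(0.09) = 0.2167
  −(0.10)·ln(0.10) = 0.2303
  −(0.71)·ln(0.71) = 0.2432
Sum: 0.2167 + 0.0461 + 0.2167 + 0.2303 + 0.2432 = 0.953 nats.

0.953 nats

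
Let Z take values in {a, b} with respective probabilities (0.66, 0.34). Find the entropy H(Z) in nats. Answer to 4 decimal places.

H(Z) = −Σ p·ln p.
  −(0.66)·ln(0.66) = 0.27424
  −(0.34)·ln(0.34) = 0.36680
Sum: 0.27424 + 0.36680 = 0.6410 nats.

0.6410 nats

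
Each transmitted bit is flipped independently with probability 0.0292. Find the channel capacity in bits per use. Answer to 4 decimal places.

0.8096 bits

Binary symmetric channel: C = 1 − h₂(ε) where h₂ is the binary entropy function.
h₂(0.0292) = −0.0292·log₂0.0292 − 0.9708·log₂0.9708 = 0.1904.
C = 1 − 0.1904 = 0.8096 bits per channel use.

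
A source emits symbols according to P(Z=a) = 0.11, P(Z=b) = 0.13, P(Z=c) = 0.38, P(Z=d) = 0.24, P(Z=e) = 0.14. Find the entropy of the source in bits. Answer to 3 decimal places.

2.155 bits

H(Z) = −Σ p·log₂ p.
  −(0.11)·log₂(0.11) = 0.3503
  −(0.13)·log₂(0.13) = 0.3826
  −(0.38)·log₂(0.38) = 0.5305
  −(0.24)·log₂(0.24) = 0.4941
  −(0.14)·log₂(0.14) = 0.3971
Sum: 0.3503 + 0.3826 + 0.5305 + 0.4941 + 0.3971 = 2.155 bits.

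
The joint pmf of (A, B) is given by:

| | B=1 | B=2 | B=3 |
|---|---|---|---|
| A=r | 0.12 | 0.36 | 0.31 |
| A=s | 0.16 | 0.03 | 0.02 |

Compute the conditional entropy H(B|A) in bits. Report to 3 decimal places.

1.368 bits

Marginals: p(A) = (0.7900, 0.2100), p(B) = (0.2800, 0.3900, 0.3300).
H(B|A) = Σ p(A) · H(B|A=·).
  A=r: p=0.7900, H(B|A=r) = 1.4593
  A=s: p=0.2100, H(B|A=s) = 1.0230
Weighted sum = 1.368 bits.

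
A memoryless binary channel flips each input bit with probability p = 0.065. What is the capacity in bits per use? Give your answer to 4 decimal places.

0.6530 bits

Binary symmetric channel: C = 1 − h₂(ε) where h₂ is the binary entropy function.
h₂(0.065) = −0.065·log₂0.065 − 0.935·log₂0.935 = 0.3470.
C = 1 − 0.3470 = 0.6530 bits per channel use.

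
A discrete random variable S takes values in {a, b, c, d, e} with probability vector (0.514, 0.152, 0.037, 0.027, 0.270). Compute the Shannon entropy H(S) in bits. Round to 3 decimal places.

1.733 bits

H(S) = −Σ p·log₂ p.
  −(0.514)·log₂(0.514) = 0.4935
  −(0.152)·log₂(0.152) = 0.4131
  −(0.037)·log₂(0.037) = 0.1760
  −(0.027)·log₂(0.027) = 0.1407
  −(0.270)·log₂(0.270) = 0.5100
Sum: 0.4935 + 0.4131 + 0.1760 + 0.1407 + 0.5100 = 1.733 bits.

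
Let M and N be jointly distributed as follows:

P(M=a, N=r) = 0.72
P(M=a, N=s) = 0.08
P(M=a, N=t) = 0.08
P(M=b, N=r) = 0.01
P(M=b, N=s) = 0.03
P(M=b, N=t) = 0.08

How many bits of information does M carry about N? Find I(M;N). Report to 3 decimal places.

Marginals: p(M) = (0.8800, 0.1200), p(N) = (0.7300, 0.1100, 0.1600).
I(M;N) = Σ p(x,y)·log₂[p(x,y)/(p(x)p(y))].
  (a,r): 0.72·log₂(1.1208) = 0.1185
  (a,s): 0.08·log₂(0.8264) = -0.0220
  (a,t): 0.08·log₂(0.5682) = -0.0652
  (b,r): 0.01·log₂(0.1142) = -0.0313
  (b,s): 0.03·log₂(2.2727) = 0.0355
  (b,t): 0.08·log₂(4.1667) = 0.1647
Sum = 0.200 bits.

0.200 bits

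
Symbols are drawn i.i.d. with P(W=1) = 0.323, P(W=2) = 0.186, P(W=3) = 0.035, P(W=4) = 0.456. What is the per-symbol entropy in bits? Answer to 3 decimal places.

1.664 bits

H(W) = −Σ p·log₂ p.
  −(0.323)·log₂(0.323) = 0.5266
  −(0.186)·log₂(0.186) = 0.4514
  −(0.035)·log₂(0.035) = 0.1693
  −(0.456)·log₂(0.456) = 0.5166
Sum: 0.5266 + 0.4514 + 0.1693 + 0.5166 = 1.664 bits.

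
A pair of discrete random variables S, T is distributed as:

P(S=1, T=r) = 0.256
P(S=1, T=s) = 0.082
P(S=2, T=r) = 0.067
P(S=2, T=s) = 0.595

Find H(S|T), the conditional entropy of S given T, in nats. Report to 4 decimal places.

Marginals: p(S) = (0.3380, 0.6620), p(T) = (0.3230, 0.6770).
H(S|T) = Σ p(T) · H(S|T=·).
  T=r: p=0.3230, H(S|T=r) = 0.5105
  T=s: p=0.6770, H(S|T=s) = 0.3692
Weighted sum = 0.4148 nats.

0.4148 nats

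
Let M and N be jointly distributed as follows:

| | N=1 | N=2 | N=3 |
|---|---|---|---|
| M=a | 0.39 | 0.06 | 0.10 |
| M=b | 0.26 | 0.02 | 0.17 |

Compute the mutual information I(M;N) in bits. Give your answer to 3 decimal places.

Marginals: p(M) = (0.5500, 0.4500), p(N) = (0.6500, 0.0800, 0.2700).
I(M;N) = Σ p(x,y)·log₂[p(x,y)/(p(x)p(y))].
  (a,1): 0.39·log₂(1.0909) = 0.0490
  (a,2): 0.06·log₂(1.3636) = 0.0268
  (a,3): 0.10·log₂(0.6734) = -0.0570
  (b,1): 0.26·log₂(0.8889) = -0.0442
  (b,2): 0.02·log₂(0.5556) = -0.0170
  (b,3): 0.17·log₂(1.3992) = 0.0824
Sum = 0.040 bits.

0.040 bits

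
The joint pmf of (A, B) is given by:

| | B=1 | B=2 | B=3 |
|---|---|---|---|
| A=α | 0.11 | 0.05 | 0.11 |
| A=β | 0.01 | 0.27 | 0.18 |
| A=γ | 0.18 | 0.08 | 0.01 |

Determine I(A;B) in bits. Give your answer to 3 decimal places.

0.365 bits

Marginals: p(A) = (0.2700, 0.4600, 0.2700), p(B) = (0.3000, 0.4000, 0.3000).
I(A;B) = H(A) + H(B) − H(A,B).
H(A) = 1.5354, H(B) = 1.5710, H(A,B) = 2.7417.
I(A;B) = 1.5354 + 1.5710 − 2.7417 = 0.365 bits.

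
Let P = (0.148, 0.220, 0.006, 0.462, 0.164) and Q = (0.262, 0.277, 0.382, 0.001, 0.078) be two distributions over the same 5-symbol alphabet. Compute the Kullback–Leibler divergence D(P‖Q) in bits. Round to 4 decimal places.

4.0343 bits

D(P‖Q) = Σ p·log₂(p/q).
  0.148·log₂(0.148/0.262) = -0.12195
  0.220·log₂(0.220/0.277) = -0.07312
  0.006·log₂(0.006/0.382) = -0.03595
  0.462·log₂(0.462/0.001) = 4.08951
  0.164·log₂(0.164/0.078) = 0.17583
D(P‖Q) = 4.0343 bits.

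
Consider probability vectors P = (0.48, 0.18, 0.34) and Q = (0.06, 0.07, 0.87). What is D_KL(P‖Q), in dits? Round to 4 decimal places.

D(P‖Q) = Σ p·log₁₀(p/q).
  0.48·log₁₀(0.48/0.06) = 0.43348
  0.18·log₁₀(0.18/0.07) = 0.07383
  0.34·log₁₀(0.34/0.87) = -0.13873
D(P‖Q) = 0.3686 dits.

0.3686 dits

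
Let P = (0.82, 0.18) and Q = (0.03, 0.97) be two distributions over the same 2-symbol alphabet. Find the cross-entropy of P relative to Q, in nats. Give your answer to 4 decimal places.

2.8809 nats

H(P,Q) = −Σ p·ln q.
  −0.82·ln(0.03) = 2.87538
  −0.18·ln(0.97) = 0.00548
H(P,Q) = 2.8809 nats.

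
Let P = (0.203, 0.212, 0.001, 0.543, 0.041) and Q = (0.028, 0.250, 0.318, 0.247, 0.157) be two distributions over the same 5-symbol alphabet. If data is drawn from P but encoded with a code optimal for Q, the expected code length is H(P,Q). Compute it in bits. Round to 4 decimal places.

H(P,Q) = −Σ p·log₂ q.
  −0.203·log₂(0.028) = 1.04716
  −0.212·log₂(0.250) = 0.42400
  −0.001·log₂(0.318) = 0.00165
  −0.543·log₂(0.247) = 1.09546
  −0.041·log₂(0.157) = 0.10952
H(P,Q) = 2.6778 bits.

2.6778 bits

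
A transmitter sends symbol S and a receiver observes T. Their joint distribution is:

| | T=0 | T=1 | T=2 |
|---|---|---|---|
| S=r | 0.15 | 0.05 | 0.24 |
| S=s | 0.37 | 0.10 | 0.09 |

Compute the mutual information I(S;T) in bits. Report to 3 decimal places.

Marginals: p(S) = (0.4400, 0.5600), p(T) = (0.5200, 0.1500, 0.3300).
I(S;T) = H(S) + H(T) − H(S,T).
H(S) = 0.9896, H(T) = 1.4289, H(S,T) = 2.2964.
I(S;T) = 0.9896 + 1.4289 − 2.2964 = 0.122 bits.

0.122 bits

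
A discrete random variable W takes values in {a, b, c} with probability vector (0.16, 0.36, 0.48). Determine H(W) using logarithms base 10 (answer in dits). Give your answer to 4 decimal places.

H(W) = −Σ p·log₁₀ p.
  −(0.16)·log₁₀(0.16) = 0.12734
  −(0.36)·log₁₀(0.36) = 0.15973
  −(0.48)·log₁₀(0.48) = 0.15300
Sum: 0.12734 + 0.15973 + 0.15300 = 0.4401 dits.

0.4401 dits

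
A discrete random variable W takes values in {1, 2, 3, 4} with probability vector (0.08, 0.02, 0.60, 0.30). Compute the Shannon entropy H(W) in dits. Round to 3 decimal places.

H(W) = −Σ p·log₁₀ p.
  −(0.08)·log₁₀(0.08) = 0.0878
  −(0.02)·log₁₀(0.02) = 0.0340
  −(0.60)·log₁₀(0.60) = 0.1331
  −(0.30)·log₁₀(0.30) = 0.1569
Sum: 0.0878 + 0.0340 + 0.1331 + 0.1569 = 0.412 dits.

0.412 dits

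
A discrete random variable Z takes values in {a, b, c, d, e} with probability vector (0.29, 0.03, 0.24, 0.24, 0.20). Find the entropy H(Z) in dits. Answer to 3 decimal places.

0.639 dits

H(Z) = −Σ p·log₁₀ p.
  −(0.29)·log₁₀(0.29) = 0.1559
  −(0.03)·log₁₀(0.03) = 0.0457
  −(0.24)·log₁₀(0.24) = 0.1487
  −(0.24)·log₁₀(0.24) = 0.1487
  −(0.20)·log₁₀(0.20) = 0.1398
Sum: 0.1559 + 0.0457 + 0.1487 + 0.1487 + 0.1398 = 0.639 dits.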